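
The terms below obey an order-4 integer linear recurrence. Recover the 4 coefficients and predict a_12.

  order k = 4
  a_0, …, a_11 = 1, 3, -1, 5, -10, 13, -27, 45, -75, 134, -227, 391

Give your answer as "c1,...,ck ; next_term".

  a_4 = -1·5 + 1·-1 + -1·3 + -1·1 = -10
  a_5 = -1·-10 + 1·5 + -1·-1 + -1·3 = 13
  a_6 = -1·13 + 1·-10 + -1·5 + -1·-1 = -27
  a_7 = -1·-27 + 1·13 + -1·-10 + -1·5 = 45
  a_8 = -1·45 + 1·-27 + -1·13 + -1·-10 = -75
  a_9 = -1·-75 + 1·45 + -1·-27 + -1·13 = 134
  a_10 = -1·134 + 1·-75 + -1·45 + -1·-27 = -227
  a_11 = -1·-227 + 1·134 + -1·-75 + -1·45 = 391
  a_12 = -1·391 + 1·-227 + -1·134 + -1·-75 = -677

-1,1,-1,-1 ; -677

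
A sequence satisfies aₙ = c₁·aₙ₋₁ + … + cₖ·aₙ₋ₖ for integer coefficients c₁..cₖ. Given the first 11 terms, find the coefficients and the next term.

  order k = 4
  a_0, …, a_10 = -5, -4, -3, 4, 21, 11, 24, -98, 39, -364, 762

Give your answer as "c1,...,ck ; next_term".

-1,2,-4,-3 ; -1352

  a_4 = -1·4 + 2·-3 + -4·-4 + -3·-5 = 21
  a_5 = -1·21 + 2·4 + -4·-3 + -3·-4 = 11
  a_6 = -1·11 + 2·21 + -4·4 + -3·-3 = 24
  a_7 = -1·24 + 2·11 + -4·21 + -3·4 = -98
  a_8 = -1·-98 + 2·24 + -4·11 + -3·21 = 39
  a_9 = -1·39 + 2·-98 + -4·24 + -3·11 = -364
  a_10 = -1·-364 + 2·39 + -4·-98 + -3·24 = 762
  a_11 = -1·762 + 2·-364 + -4·39 + -3·-98 = -1352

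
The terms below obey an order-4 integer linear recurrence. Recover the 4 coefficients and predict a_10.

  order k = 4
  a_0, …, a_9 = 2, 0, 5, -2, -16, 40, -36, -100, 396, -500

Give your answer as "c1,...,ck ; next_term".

-1,-2,4,-4 ; -548

  a_4 = -1·-2 + -2·5 + 4·0 + -4·2 = -16
  a_5 = -1·-16 + -2·-2 + 4·5 + -4·0 = 40
  a_6 = -1·40 + -2·-16 + 4·-2 + -4·5 = -36
  a_7 = -1·-36 + -2·40 + 4·-16 + -4·-2 = -100
  a_8 = -1·-100 + -2·-36 + 4·40 + -4·-16 = 396
  a_9 = -1·396 + -2·-100 + 4·-36 + -4·40 = -500
  a_10 = -1·-500 + -2·396 + 4·-100 + -4·-36 = -548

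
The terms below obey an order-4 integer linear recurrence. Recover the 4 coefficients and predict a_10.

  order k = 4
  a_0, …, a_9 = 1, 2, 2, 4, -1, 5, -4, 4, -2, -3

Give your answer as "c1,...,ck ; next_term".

  a_4 = -1·4 + 1·2 + 1·2 + -1·1 = -1
  a_5 = -1·-1 + 1·4 + 1·2 + -1·2 = 5
  a_6 = -1·5 + 1·-1 + 1·4 + -1·2 = -4
  a_7 = -1·-4 + 1·5 + 1·-1 + -1·4 = 4
  a_8 = -1·4 + 1·-4 + 1·5 + -1·-1 = -2
  a_9 = -1·-2 + 1·4 + 1·-4 + -1·5 = -3
  a_10 = -1·-3 + 1·-2 + 1·4 + -1·-4 = 9

-1,1,1,-1 ; 9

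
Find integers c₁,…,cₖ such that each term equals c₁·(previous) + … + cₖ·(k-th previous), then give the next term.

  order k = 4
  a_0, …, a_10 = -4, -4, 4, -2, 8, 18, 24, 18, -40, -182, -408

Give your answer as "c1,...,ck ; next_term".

2,-1,-2,-2 ; -590

  a_4 = 2·-2 + -1·4 + -2·-4 + -2·-4 = 8
  a_5 = 2·8 + -1·-2 + -2·4 + -2·-4 = 18
  a_6 = 2·18 + -1·8 + -2·-2 + -2·4 = 24
  a_7 = 2·24 + -1·18 + -2·8 + -2·-2 = 18
  a_8 = 2·18 + -1·24 + -2·18 + -2·8 = -40
  a_9 = 2·-40 + -1·18 + -2·24 + -2·18 = -182
  a_10 = 2·-182 + -1·-40 + -2·18 + -2·24 = -408
  a_11 = 2·-408 + -1·-182 + -2·-40 + -2·18 = -590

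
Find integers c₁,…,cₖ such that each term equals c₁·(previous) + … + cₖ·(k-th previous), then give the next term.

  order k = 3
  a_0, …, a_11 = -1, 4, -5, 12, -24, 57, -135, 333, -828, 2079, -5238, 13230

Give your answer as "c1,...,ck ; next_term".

-3,0,3 ; -33453

  a_3 = -3·-5 + 0·4 + 3·-1 = 12
  a_4 = -3·12 + 0·-5 + 3·4 = -24
  a_5 = -3·-24 + 0·12 + 3·-5 = 57
  a_6 = -3·57 + 0·-24 + 3·12 = -135
  a_7 = -3·-135 + 0·57 + 3·-24 = 333
  a_8 = -3·333 + 0·-135 + 3·57 = -828
  a_9 = -3·-828 + 0·333 + 3·-135 = 2079
  a_10 = -3·2079 + 0·-828 + 3·333 = -5238
  a_11 = -3·-5238 + 0·2079 + 3·-828 = 13230
  a_12 = -3·13230 + 0·-5238 + 3·2079 = -33453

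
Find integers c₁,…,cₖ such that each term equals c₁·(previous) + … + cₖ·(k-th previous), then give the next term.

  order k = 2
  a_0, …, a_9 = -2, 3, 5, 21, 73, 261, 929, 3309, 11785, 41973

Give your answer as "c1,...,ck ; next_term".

3,2 ; 149489

  a_2 = 3·3 + 2·-2 = 5
  a_3 = 3·5 + 2·3 = 21
  a_4 = 3·21 + 2·5 = 73
  a_5 = 3·73 + 2·21 = 261
  a_6 = 3·261 + 2·73 = 929
  a_7 = 3·929 + 2·261 = 3309
  a_8 = 3·3309 + 2·929 = 11785
  a_9 = 3·11785 + 2·3309 = 41973
  a_10 = 3·41973 + 2·11785 = 149489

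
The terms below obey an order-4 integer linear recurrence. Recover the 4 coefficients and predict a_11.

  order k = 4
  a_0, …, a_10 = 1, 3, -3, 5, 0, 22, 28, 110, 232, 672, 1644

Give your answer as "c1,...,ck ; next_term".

2,2,-2,2 ; 4388

  a_4 = 2·5 + 2·-3 + -2·3 + 2·1 = 0
  a_5 = 2·0 + 2·5 + -2·-3 + 2·3 = 22
  a_6 = 2·22 + 2·0 + -2·5 + 2·-3 = 28
  a_7 = 2·28 + 2·22 + -2·0 + 2·5 = 110
  a_8 = 2·110 + 2·28 + -2·22 + 2·0 = 232
  a_9 = 2·232 + 2·110 + -2·28 + 2·22 = 672
  a_10 = 2·672 + 2·232 + -2·110 + 2·28 = 1644
  a_11 = 2·1644 + 2·672 + -2·232 + 2·110 = 4388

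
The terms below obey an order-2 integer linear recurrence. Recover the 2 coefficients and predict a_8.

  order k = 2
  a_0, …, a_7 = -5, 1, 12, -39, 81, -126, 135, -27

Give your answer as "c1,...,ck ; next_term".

  a_2 = -3·1 + -3·-5 = 12
  a_3 = -3·12 + -3·1 = -39
  a_4 = -3·-39 + -3·12 = 81
  a_5 = -3·81 + -3·-39 = -126
  a_6 = -3·-126 + -3·81 = 135
  a_7 = -3·135 + -3·-126 = -27
  a_8 = -3·-27 + -3·135 = -324

-3,-3 ; -324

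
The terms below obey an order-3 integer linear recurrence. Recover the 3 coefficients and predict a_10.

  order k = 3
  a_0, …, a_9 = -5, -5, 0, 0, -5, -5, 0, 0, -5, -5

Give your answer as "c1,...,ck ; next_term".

1,-1,1 ; 0

  a_3 = 1·0 + -1·-5 + 1·-5 = 0
  a_4 = 1·0 + -1·0 + 1·-5 = -5
  a_5 = 1·-5 + -1·0 + 1·0 = -5
  a_6 = 1·-5 + -1·-5 + 1·0 = 0
  a_7 = 1·0 + -1·-5 + 1·-5 = 0
  a_8 = 1·0 + -1·0 + 1·-5 = -5
  a_9 = 1·-5 + -1·0 + 1·0 = -5
  a_10 = 1·-5 + -1·-5 + 1·0 = 0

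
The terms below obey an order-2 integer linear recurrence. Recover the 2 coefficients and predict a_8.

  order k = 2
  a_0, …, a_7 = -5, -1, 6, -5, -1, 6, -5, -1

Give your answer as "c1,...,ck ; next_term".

-1,-1 ; 6

  a_2 = -1·-1 + -1·-5 = 6
  a_3 = -1·6 + -1·-1 = -5
  a_4 = -1·-5 + -1·6 = -1
  a_5 = -1·-1 + -1·-5 = 6
  a_6 = -1·6 + -1·-1 = -5
  a_7 = -1·-5 + -1·6 = -1
  a_8 = -1·-1 + -1·-5 = 6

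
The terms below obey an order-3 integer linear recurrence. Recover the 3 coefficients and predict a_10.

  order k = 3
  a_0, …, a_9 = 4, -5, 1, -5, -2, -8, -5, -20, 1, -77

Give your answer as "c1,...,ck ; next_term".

-2,3,3 ; 97

  a_3 = -2·1 + 3·-5 + 3·4 = -5
  a_4 = -2·-5 + 3·1 + 3·-5 = -2
  a_5 = -2·-2 + 3·-5 + 3·1 = -8
  a_6 = -2·-8 + 3·-2 + 3·-5 = -5
  a_7 = -2·-5 + 3·-8 + 3·-2 = -20
  a_8 = -2·-20 + 3·-5 + 3·-8 = 1
  a_9 = -2·1 + 3·-20 + 3·-5 = -77
  a_10 = -2·-77 + 3·1 + 3·-20 = 97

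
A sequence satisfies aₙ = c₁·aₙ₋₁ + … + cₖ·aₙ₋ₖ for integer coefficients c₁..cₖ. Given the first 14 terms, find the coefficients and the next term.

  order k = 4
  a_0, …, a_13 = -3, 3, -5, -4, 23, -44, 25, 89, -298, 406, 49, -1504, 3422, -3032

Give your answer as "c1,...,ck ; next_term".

-3,-4,0,3 ; -4445

  a_4 = -3·-4 + -4·-5 + 0·3 + 3·-3 = 23
  a_5 = -3·23 + -4·-4 + 0·-5 + 3·3 = -44
  a_6 = -3·-44 + -4·23 + 0·-4 + 3·-5 = 25
  a_7 = -3·25 + -4·-44 + 0·23 + 3·-4 = 89
  a_8 = -3·89 + -4·25 + 0·-44 + 3·23 = -298
  a_9 = -3·-298 + -4·89 + 0·25 + 3·-44 = 406
  a_10 = -3·406 + -4·-298 + 0·89 + 3·25 = 49
  a_11 = -3·49 + -4·406 + 0·-298 + 3·89 = -1504
  a_12 = -3·-1504 + -4·49 + 0·406 + 3·-298 = 3422
  a_13 = -3·3422 + -4·-1504 + 0·49 + 3·406 = -3032
  a_14 = -3·-3032 + -4·3422 + 0·-1504 + 3·49 = -4445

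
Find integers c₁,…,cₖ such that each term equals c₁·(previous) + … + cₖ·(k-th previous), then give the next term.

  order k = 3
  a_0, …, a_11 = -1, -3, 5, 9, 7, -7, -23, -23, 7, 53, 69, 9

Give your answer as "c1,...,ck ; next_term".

1,-1,-1 ; -113

  a_3 = 1·5 + -1·-3 + -1·-1 = 9
  a_4 = 1·9 + -1·5 + -1·-3 = 7
  a_5 = 1·7 + -1·9 + -1·5 = -7
  a_6 = 1·-7 + -1·7 + -1·9 = -23
  a_7 = 1·-23 + -1·-7 + -1·7 = -23
  a_8 = 1·-23 + -1·-23 + -1·-7 = 7
  a_9 = 1·7 + -1·-23 + -1·-23 = 53
  a_10 = 1·53 + -1·7 + -1·-23 = 69
  a_11 = 1·69 + -1·53 + -1·7 = 9
  a_12 = 1·9 + -1·69 + -1·53 = -113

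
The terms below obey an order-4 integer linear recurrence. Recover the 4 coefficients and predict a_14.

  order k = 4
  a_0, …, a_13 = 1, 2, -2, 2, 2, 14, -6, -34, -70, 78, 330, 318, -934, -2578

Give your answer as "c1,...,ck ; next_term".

  a_4 = 1·2 + -2·-2 + -4·2 + 4·1 = 2
  a_5 = 1·2 + -2·2 + -4·-2 + 4·2 = 14
  a_6 = 1·14 + -2·2 + -4·2 + 4·-2 = -6
  a_7 = 1·-6 + -2·14 + -4·2 + 4·2 = -34
  a_8 = 1·-34 + -2·-6 + -4·14 + 4·2 = -70
  a_9 = 1·-70 + -2·-34 + -4·-6 + 4·14 = 78
  a_10 = 1·78 + -2·-70 + -4·-34 + 4·-6 = 330
  a_11 = 1·330 + -2·78 + -4·-70 + 4·-34 = 318
  a_12 = 1·318 + -2·330 + -4·78 + 4·-70 = -934
  a_13 = 1·-934 + -2·318 + -4·330 + 4·78 = -2578
  a_14 = 1·-2578 + -2·-934 + -4·318 + 4·330 = -662

1,-2,-4,4 ; -662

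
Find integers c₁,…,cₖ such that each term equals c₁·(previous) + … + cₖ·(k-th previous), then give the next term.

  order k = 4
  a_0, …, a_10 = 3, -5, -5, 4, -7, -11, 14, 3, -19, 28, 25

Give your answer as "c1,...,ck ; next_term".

1,-1,2,-2 ; -47

  a_4 = 1·4 + -1·-5 + 2·-5 + -2·3 = -7
  a_5 = 1·-7 + -1·4 + 2·-5 + -2·-5 = -11
  a_6 = 1·-11 + -1·-7 + 2·4 + -2·-5 = 14
  a_7 = 1·14 + -1·-11 + 2·-7 + -2·4 = 3
  a_8 = 1·3 + -1·14 + 2·-11 + -2·-7 = -19
  a_9 = 1·-19 + -1·3 + 2·14 + -2·-11 = 28
  a_10 = 1·28 + -1·-19 + 2·3 + -2·14 = 25
  a_11 = 1·25 + -1·28 + 2·-19 + -2·3 = -47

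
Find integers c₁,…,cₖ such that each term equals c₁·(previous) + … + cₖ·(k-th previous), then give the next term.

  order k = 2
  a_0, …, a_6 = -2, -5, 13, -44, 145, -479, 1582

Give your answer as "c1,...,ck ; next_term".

-3,1 ; -5225

  a_2 = -3·-5 + 1·-2 = 13
  a_3 = -3·13 + 1·-5 = -44
  a_4 = -3·-44 + 1·13 = 145
  a_5 = -3·145 + 1·-44 = -479
  a_6 = -3·-479 + 1·145 = 1582
  a_7 = -3·1582 + 1·-479 = -5225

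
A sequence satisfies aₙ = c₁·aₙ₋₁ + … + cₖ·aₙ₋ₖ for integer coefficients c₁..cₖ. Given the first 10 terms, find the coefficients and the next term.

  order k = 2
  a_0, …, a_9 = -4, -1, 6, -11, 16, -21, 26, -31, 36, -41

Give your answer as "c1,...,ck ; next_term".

  a_2 = -2·-1 + -1·-4 = 6
  a_3 = -2·6 + -1·-1 = -11
  a_4 = -2·-11 + -1·6 = 16
  a_5 = -2·16 + -1·-11 = -21
  a_6 = -2·-21 + -1·16 = 26
  a_7 = -2·26 + -1·-21 = -31
  a_8 = -2·-31 + -1·26 = 36
  a_9 = -2·36 + -1·-31 = -41
  a_10 = -2·-41 + -1·36 = 46

-2,-1 ; 46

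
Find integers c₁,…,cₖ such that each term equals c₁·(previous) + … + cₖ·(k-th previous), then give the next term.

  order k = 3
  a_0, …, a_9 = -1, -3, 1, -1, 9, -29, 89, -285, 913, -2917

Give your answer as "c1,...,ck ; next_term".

  a_3 = -3·1 + 0·-3 + -2·-1 = -1
  a_4 = -3·-1 + 0·1 + -2·-3 = 9
  a_5 = -3·9 + 0·-1 + -2·1 = -29
  a_6 = -3·-29 + 0·9 + -2·-1 = 89
  a_7 = -3·89 + 0·-29 + -2·9 = -285
  a_8 = -3·-285 + 0·89 + -2·-29 = 913
  a_9 = -3·913 + 0·-285 + -2·89 = -2917
  a_10 = -3·-2917 + 0·913 + -2·-285 = 9321

-3,0,-2 ; 9321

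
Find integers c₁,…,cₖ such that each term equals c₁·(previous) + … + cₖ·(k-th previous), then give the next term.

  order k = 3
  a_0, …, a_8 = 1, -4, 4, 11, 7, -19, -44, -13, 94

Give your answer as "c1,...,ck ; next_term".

  a_3 = 1·4 + -2·-4 + -1·1 = 11
  a_4 = 1·11 + -2·4 + -1·-4 = 7
  a_5 = 1·7 + -2·11 + -1·4 = -19
  a_6 = 1·-19 + -2·7 + -1·11 = -44
  a_7 = 1·-44 + -2·-19 + -1·7 = -13
  a_8 = 1·-13 + -2·-44 + -1·-19 = 94
  a_9 = 1·94 + -2·-13 + -1·-44 = 164

1,-2,-1 ; 164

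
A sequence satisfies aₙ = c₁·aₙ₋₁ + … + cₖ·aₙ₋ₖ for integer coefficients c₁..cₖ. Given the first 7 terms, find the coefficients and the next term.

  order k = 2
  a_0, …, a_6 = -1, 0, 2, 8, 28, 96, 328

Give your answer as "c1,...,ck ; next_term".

  a_2 = 4·0 + -2·-1 = 2
  a_3 = 4·2 + -2·0 = 8
  a_4 = 4·8 + -2·2 = 28
  a_5 = 4·28 + -2·8 = 96
  a_6 = 4·96 + -2·28 = 328
  a_7 = 4·328 + -2·96 = 1120

4,-2 ; 1120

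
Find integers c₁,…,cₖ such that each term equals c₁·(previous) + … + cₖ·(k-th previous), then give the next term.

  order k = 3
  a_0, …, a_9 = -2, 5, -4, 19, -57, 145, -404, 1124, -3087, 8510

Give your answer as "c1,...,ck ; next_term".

-2,1,-3 ; -23479

  a_3 = -2·-4 + 1·5 + -3·-2 = 19
  a_4 = -2·19 + 1·-4 + -3·5 = -57
  a_5 = -2·-57 + 1·19 + -3·-4 = 145
  a_6 = -2·145 + 1·-57 + -3·19 = -404
  a_7 = -2·-404 + 1·145 + -3·-57 = 1124
  a_8 = -2·1124 + 1·-404 + -3·145 = -3087
  a_9 = -2·-3087 + 1·1124 + -3·-404 = 8510
  a_10 = -2·8510 + 1·-3087 + -3·1124 = -23479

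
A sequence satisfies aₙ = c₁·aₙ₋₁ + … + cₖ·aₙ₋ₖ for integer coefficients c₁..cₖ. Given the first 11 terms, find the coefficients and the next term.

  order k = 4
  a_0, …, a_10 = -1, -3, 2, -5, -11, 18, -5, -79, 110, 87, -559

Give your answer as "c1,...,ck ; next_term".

-1,-2,3,3 ; 478

  a_4 = -1·-5 + -2·2 + 3·-3 + 3·-1 = -11
  a_5 = -1·-11 + -2·-5 + 3·2 + 3·-3 = 18
  a_6 = -1·18 + -2·-11 + 3·-5 + 3·2 = -5
  a_7 = -1·-5 + -2·18 + 3·-11 + 3·-5 = -79
  a_8 = -1·-79 + -2·-5 + 3·18 + 3·-11 = 110
  a_9 = -1·110 + -2·-79 + 3·-5 + 3·18 = 87
  a_10 = -1·87 + -2·110 + 3·-79 + 3·-5 = -559
  a_11 = -1·-559 + -2·87 + 3·110 + 3·-79 = 478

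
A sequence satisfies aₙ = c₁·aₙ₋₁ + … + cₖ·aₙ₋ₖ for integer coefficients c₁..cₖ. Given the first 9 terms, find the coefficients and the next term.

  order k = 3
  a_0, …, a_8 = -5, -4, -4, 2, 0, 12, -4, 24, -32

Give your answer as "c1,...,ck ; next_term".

  a_3 = 0·-4 + 2·-4 + -2·-5 = 2
  a_4 = 0·2 + 2·-4 + -2·-4 = 0
  a_5 = 0·0 + 2·2 + -2·-4 = 12
  a_6 = 0·12 + 2·0 + -2·2 = -4
  a_7 = 0·-4 + 2·12 + -2·0 = 24
  a_8 = 0·24 + 2·-4 + -2·12 = -32
  a_9 = 0·-32 + 2·24 + -2·-4 = 56

0,2,-2 ; 56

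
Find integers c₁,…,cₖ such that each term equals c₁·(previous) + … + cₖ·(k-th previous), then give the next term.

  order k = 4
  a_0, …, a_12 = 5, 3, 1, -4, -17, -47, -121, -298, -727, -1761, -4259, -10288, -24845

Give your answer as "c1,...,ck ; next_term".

2,2,-2,-1 ; -59987

  a_4 = 2·-4 + 2·1 + -2·3 + -1·5 = -17
  a_5 = 2·-17 + 2·-4 + -2·1 + -1·3 = -47
  a_6 = 2·-47 + 2·-17 + -2·-4 + -1·1 = -121
  a_7 = 2·-121 + 2·-47 + -2·-17 + -1·-4 = -298
  a_8 = 2·-298 + 2·-121 + -2·-47 + -1·-17 = -727
  a_9 = 2·-727 + 2·-298 + -2·-121 + -1·-47 = -1761
  a_10 = 2·-1761 + 2·-727 + -2·-298 + -1·-121 = -4259
  a_11 = 2·-4259 + 2·-1761 + -2·-727 + -1·-298 = -10288
  a_12 = 2·-10288 + 2·-4259 + -2·-1761 + -1·-727 = -24845
  a_13 = 2·-24845 + 2·-10288 + -2·-4259 + -1·-1761 = -59987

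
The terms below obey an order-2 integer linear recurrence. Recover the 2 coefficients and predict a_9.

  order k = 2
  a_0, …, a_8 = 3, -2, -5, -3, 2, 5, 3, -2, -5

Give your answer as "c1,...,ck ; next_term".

  a_2 = 1·-2 + -1·3 = -5
  a_3 = 1·-5 + -1·-2 = -3
  a_4 = 1·-3 + -1·-5 = 2
  a_5 = 1·2 + -1·-3 = 5
  a_6 = 1·5 + -1·2 = 3
  a_7 = 1·3 + -1·5 = -2
  a_8 = 1·-2 + -1·3 = -5
  a_9 = 1·-5 + -1·-2 = -3

1,-1 ; -3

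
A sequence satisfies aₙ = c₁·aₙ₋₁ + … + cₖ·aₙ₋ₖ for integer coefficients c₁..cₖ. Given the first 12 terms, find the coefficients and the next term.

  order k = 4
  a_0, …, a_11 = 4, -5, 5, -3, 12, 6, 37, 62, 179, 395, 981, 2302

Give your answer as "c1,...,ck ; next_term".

  a_4 = 2·-3 + 1·5 + -1·-5 + 2·4 = 12
  a_5 = 2·12 + 1·-3 + -1·5 + 2·-5 = 6
  a_6 = 2·6 + 1·12 + -1·-3 + 2·5 = 37
  a_7 = 2·37 + 1·6 + -1·12 + 2·-3 = 62
  a_8 = 2·62 + 1·37 + -1·6 + 2·12 = 179
  a_9 = 2·179 + 1·62 + -1·37 + 2·6 = 395
  a_10 = 2·395 + 1·179 + -1·62 + 2·37 = 981
  a_11 = 2·981 + 1·395 + -1·179 + 2·62 = 2302
  a_12 = 2·2302 + 1·981 + -1·395 + 2·179 = 5548

2,1,-1,2 ; 5548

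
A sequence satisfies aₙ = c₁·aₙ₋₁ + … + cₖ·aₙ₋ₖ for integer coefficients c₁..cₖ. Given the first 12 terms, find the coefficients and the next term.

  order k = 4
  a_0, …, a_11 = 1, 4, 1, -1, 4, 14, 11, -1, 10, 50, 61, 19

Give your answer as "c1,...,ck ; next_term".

  a_4 = 1·-1 + -1·1 + 1·4 + 2·1 = 4
  a_5 = 1·4 + -1·-1 + 1·1 + 2·4 = 14
  a_6 = 1·14 + -1·4 + 1·-1 + 2·1 = 11
  a_7 = 1·11 + -1·14 + 1·4 + 2·-1 = -1
  a_8 = 1·-1 + -1·11 + 1·14 + 2·4 = 10
  a_9 = 1·10 + -1·-1 + 1·11 + 2·14 = 50
  a_10 = 1·50 + -1·10 + 1·-1 + 2·11 = 61
  a_11 = 1·61 + -1·50 + 1·10 + 2·-1 = 19
  a_12 = 1·19 + -1·61 + 1·50 + 2·10 = 28

1,-1,1,2 ; 28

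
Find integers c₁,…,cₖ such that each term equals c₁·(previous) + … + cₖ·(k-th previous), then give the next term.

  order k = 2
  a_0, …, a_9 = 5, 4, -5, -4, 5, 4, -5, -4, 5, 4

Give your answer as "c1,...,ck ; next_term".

0,-1 ; -5

  a_2 = 0·4 + -1·5 = -5
  a_3 = 0·-5 + -1·4 = -4
  a_4 = 0·-4 + -1·-5 = 5
  a_5 = 0·5 + -1·-4 = 4
  a_6 = 0·4 + -1·5 = -5
  a_7 = 0·-5 + -1·4 = -4
  a_8 = 0·-4 + -1·-5 = 5
  a_9 = 0·5 + -1·-4 = 4
  a_10 = 0·4 + -1·5 = -5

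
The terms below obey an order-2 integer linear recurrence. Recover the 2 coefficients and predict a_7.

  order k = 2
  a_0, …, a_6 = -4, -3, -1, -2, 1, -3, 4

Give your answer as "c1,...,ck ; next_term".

  a_2 = -1·-3 + 1·-4 = -1
  a_3 = -1·-1 + 1·-3 = -2
  a_4 = -1·-2 + 1·-1 = 1
  a_5 = -1·1 + 1·-2 = -3
  a_6 = -1·-3 + 1·1 = 4
  a_7 = -1·4 + 1·-3 = -7

-1,1 ; -7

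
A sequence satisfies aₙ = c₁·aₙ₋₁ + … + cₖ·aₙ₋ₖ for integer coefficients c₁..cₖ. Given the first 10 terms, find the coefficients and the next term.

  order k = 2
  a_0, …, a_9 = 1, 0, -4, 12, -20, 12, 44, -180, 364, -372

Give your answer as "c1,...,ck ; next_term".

  a_2 = -3·0 + -4·1 = -4
  a_3 = -3·-4 + -4·0 = 12
  a_4 = -3·12 + -4·-4 = -20
  a_5 = -3·-20 + -4·12 = 12
  a_6 = -3·12 + -4·-20 = 44
  a_7 = -3·44 + -4·12 = -180
  a_8 = -3·-180 + -4·44 = 364
  a_9 = -3·364 + -4·-180 = -372
  a_10 = -3·-372 + -4·364 = -340

-3,-4 ; -340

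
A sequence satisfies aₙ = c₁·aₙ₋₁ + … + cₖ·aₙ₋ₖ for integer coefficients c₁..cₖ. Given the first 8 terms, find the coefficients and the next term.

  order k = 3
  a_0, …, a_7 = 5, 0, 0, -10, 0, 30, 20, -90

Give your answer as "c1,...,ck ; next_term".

  a_3 = 0·0 + -3·0 + -2·5 = -10
  a_4 = 0·-10 + -3·0 + -2·0 = 0
  a_5 = 0·0 + -3·-10 + -2·0 = 30
  a_6 = 0·30 + -3·0 + -2·-10 = 20
  a_7 = 0·20 + -3·30 + -2·0 = -90
  a_8 = 0·-90 + -3·20 + -2·30 = -120

0,-3,-2 ; -120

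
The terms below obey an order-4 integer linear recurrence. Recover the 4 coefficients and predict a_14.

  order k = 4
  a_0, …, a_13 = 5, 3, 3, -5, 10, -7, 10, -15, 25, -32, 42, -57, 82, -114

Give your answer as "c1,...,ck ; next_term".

  a_4 = -1·-5 + 0·3 + 0·3 + 1·5 = 10
  a_5 = -1·10 + 0·-5 + 0·3 + 1·3 = -7
  a_6 = -1·-7 + 0·10 + 0·-5 + 1·3 = 10
  a_7 = -1·10 + 0·-7 + 0·10 + 1·-5 = -15
  a_8 = -1·-15 + 0·10 + 0·-7 + 1·10 = 25
  a_9 = -1·25 + 0·-15 + 0·10 + 1·-7 = -32
  a_10 = -1·-32 + 0·25 + 0·-15 + 1·10 = 42
  a_11 = -1·42 + 0·-32 + 0·25 + 1·-15 = -57
  a_12 = -1·-57 + 0·42 + 0·-32 + 1·25 = 82
  a_13 = -1·82 + 0·-57 + 0·42 + 1·-32 = -114
  a_14 = -1·-114 + 0·82 + 0·-57 + 1·42 = 156

-1,0,0,1 ; 156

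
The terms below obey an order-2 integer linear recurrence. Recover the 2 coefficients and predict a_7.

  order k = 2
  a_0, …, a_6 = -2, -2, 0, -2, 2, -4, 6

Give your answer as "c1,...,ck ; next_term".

-1,1 ; -10

  a_2 = -1·-2 + 1·-2 = 0
  a_3 = -1·0 + 1·-2 = -2
  a_4 = -1·-2 + 1·0 = 2
  a_5 = -1·2 + 1·-2 = -4
  a_6 = -1·-4 + 1·2 = 6
  a_7 = -1·6 + 1·-4 = -10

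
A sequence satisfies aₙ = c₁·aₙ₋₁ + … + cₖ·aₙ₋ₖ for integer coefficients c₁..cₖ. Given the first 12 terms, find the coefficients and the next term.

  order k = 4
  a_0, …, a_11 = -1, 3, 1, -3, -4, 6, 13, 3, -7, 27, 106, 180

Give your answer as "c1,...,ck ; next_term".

2,-1,2,3 ; 287

  a_4 = 2·-3 + -1·1 + 2·3 + 3·-1 = -4
  a_5 = 2·-4 + -1·-3 + 2·1 + 3·3 = 6
  a_6 = 2·6 + -1·-4 + 2·-3 + 3·1 = 13
  a_7 = 2·13 + -1·6 + 2·-4 + 3·-3 = 3
  a_8 = 2·3 + -1·13 + 2·6 + 3·-4 = -7
  a_9 = 2·-7 + -1·3 + 2·13 + 3·6 = 27
  a_10 = 2·27 + -1·-7 + 2·3 + 3·13 = 106
  a_11 = 2·106 + -1·27 + 2·-7 + 3·3 = 180
  a_12 = 2·180 + -1·106 + 2·27 + 3·-7 = 287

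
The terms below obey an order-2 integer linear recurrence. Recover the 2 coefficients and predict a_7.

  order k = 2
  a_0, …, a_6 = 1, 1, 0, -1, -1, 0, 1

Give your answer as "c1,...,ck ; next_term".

  a_2 = 1·1 + -1·1 = 0
  a_3 = 1·0 + -1·1 = -1
  a_4 = 1·-1 + -1·0 = -1
  a_5 = 1·-1 + -1·-1 = 0
  a_6 = 1·0 + -1·-1 = 1
  a_7 = 1·1 + -1·0 = 1

1,-1 ; 1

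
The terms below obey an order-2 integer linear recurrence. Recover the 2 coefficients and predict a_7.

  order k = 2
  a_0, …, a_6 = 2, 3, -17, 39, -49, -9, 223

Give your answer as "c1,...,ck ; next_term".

-3,-4 ; -633

  a_2 = -3·3 + -4·2 = -17
  a_3 = -3·-17 + -4·3 = 39
  a_4 = -3·39 + -4·-17 = -49
  a_5 = -3·-49 + -4·39 = -9
  a_6 = -3·-9 + -4·-49 = 223
  a_7 = -3·223 + -4·-9 = -633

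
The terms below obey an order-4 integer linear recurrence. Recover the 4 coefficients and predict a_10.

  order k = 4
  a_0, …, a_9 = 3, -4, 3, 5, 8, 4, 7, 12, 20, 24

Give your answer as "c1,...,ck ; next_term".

1,0,0,1 ; 31

  a_4 = 1·5 + 0·3 + 0·-4 + 1·3 = 8
  a_5 = 1·8 + 0·5 + 0·3 + 1·-4 = 4
  a_6 = 1·4 + 0·8 + 0·5 + 1·3 = 7
  a_7 = 1·7 + 0·4 + 0·8 + 1·5 = 12
  a_8 = 1·12 + 0·7 + 0·4 + 1·8 = 20
  a_9 = 1·20 + 0·12 + 0·7 + 1·4 = 24
  a_10 = 1·24 + 0·20 + 0·12 + 1·7 = 31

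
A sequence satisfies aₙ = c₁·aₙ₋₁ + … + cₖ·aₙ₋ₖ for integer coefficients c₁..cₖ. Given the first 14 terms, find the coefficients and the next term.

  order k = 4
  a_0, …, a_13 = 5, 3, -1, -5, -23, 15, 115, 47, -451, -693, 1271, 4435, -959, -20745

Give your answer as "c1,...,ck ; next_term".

0,-4,-4,-3 ; -17717

  a_4 = 0·-5 + -4·-1 + -4·3 + -3·5 = -23
  a_5 = 0·-23 + -4·-5 + -4·-1 + -3·3 = 15
  a_6 = 0·15 + -4·-23 + -4·-5 + -3·-1 = 115
  a_7 = 0·115 + -4·15 + -4·-23 + -3·-5 = 47
  a_8 = 0·47 + -4·115 + -4·15 + -3·-23 = -451
  a_9 = 0·-451 + -4·47 + -4·115 + -3·15 = -693
  a_10 = 0·-693 + -4·-451 + -4·47 + -3·115 = 1271
  a_11 = 0·1271 + -4·-693 + -4·-451 + -3·47 = 4435
  a_12 = 0·4435 + -4·1271 + -4·-693 + -3·-451 = -959
  a_13 = 0·-959 + -4·4435 + -4·1271 + -3·-693 = -20745
  a_14 = 0·-20745 + -4·-959 + -4·4435 + -3·1271 = -17717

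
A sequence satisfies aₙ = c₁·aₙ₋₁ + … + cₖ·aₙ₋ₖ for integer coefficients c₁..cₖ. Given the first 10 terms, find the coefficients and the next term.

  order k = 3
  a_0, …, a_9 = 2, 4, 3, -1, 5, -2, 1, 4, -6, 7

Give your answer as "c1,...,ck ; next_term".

  a_3 = -1·3 + 0·4 + 1·2 = -1
  a_4 = -1·-1 + 0·3 + 1·4 = 5
  a_5 = -1·5 + 0·-1 + 1·3 = -2
  a_6 = -1·-2 + 0·5 + 1·-1 = 1
  a_7 = -1·1 + 0·-2 + 1·5 = 4
  a_8 = -1·4 + 0·1 + 1·-2 = -6
  a_9 = -1·-6 + 0·4 + 1·1 = 7
  a_10 = -1·7 + 0·-6 + 1·4 = -3

-1,0,1 ; -3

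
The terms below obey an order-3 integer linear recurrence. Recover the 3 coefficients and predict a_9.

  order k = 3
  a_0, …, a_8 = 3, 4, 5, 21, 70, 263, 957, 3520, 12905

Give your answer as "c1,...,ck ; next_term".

  a_3 = 3·5 + 3·4 + -2·3 = 21
  a_4 = 3·21 + 3·5 + -2·4 = 70
  a_5 = 3·70 + 3·21 + -2·5 = 263
  a_6 = 3·263 + 3·70 + -2·21 = 957
  a_7 = 3·957 + 3·263 + -2·70 = 3520
  a_8 = 3·3520 + 3·957 + -2·263 = 12905
  a_9 = 3·12905 + 3·3520 + -2·957 = 47361

3,3,-2 ; 47361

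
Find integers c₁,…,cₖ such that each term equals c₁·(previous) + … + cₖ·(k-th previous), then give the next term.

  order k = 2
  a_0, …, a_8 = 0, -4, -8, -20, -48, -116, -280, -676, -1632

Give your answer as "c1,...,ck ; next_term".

2,1 ; -3940

  a_2 = 2·-4 + 1·0 = -8
  a_3 = 2·-8 + 1·-4 = -20
  a_4 = 2·-20 + 1·-8 = -48
  a_5 = 2·-48 + 1·-20 = -116
  a_6 = 2·-116 + 1·-48 = -280
  a_7 = 2·-280 + 1·-116 = -676
  a_8 = 2·-676 + 1·-280 = -1632
  a_9 = 2·-1632 + 1·-676 = -3940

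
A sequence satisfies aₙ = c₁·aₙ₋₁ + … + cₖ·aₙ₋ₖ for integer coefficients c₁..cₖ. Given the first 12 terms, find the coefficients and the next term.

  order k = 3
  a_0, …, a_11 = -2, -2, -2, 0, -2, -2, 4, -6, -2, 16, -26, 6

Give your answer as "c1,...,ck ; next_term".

-1,-1,2 ; 52

  a_3 = -1·-2 + -1·-2 + 2·-2 = 0
  a_4 = -1·0 + -1·-2 + 2·-2 = -2
  a_5 = -1·-2 + -1·0 + 2·-2 = -2
  a_6 = -1·-2 + -1·-2 + 2·0 = 4
  a_7 = -1·4 + -1·-2 + 2·-2 = -6
  a_8 = -1·-6 + -1·4 + 2·-2 = -2
  a_9 = -1·-2 + -1·-6 + 2·4 = 16
  a_10 = -1·16 + -1·-2 + 2·-6 = -26
  a_11 = -1·-26 + -1·16 + 2·-2 = 6
  a_12 = -1·6 + -1·-26 + 2·16 = 52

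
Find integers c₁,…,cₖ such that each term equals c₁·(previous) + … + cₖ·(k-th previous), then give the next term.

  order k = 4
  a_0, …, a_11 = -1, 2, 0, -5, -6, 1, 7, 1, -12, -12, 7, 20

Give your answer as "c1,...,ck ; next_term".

  a_4 = 1·-5 + -1·0 + 0·2 + 1·-1 = -6
  a_5 = 1·-6 + -1·-5 + 0·0 + 1·2 = 1
  a_6 = 1·1 + -1·-6 + 0·-5 + 1·0 = 7
  a_7 = 1·7 + -1·1 + 0·-6 + 1·-5 = 1
  a_8 = 1·1 + -1·7 + 0·1 + 1·-6 = -12
  a_9 = 1·-12 + -1·1 + 0·7 + 1·1 = -12
  a_10 = 1·-12 + -1·-12 + 0·1 + 1·7 = 7
  a_11 = 1·7 + -1·-12 + 0·-12 + 1·1 = 20
  a_12 = 1·20 + -1·7 + 0·-12 + 1·-12 = 1

1,-1,0,1 ; 1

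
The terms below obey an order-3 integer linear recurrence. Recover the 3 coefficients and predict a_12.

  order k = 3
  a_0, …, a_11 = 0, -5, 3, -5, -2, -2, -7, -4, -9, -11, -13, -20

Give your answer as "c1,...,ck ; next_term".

  a_3 = 0·3 + 1·-5 + 1·0 = -5
  a_4 = 0·-5 + 1·3 + 1·-5 = -2
  a_5 = 0·-2 + 1·-5 + 1·3 = -2
  a_6 = 0·-2 + 1·-2 + 1·-5 = -7
  a_7 = 0·-7 + 1·-2 + 1·-2 = -4
  a_8 = 0·-4 + 1·-7 + 1·-2 = -9
  a_9 = 0·-9 + 1·-4 + 1·-7 = -11
  a_10 = 0·-11 + 1·-9 + 1·-4 = -13
  a_11 = 0·-13 + 1·-11 + 1·-9 = -20
  a_12 = 0·-20 + 1·-13 + 1·-11 = -24

0,1,1 ; -24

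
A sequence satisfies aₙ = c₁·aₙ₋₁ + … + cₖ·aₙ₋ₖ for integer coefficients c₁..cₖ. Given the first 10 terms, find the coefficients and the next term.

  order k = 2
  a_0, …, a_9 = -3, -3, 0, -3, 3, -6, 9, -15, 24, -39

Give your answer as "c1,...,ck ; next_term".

-1,1 ; 63

  a_2 = -1·-3 + 1·-3 = 0
  a_3 = -1·0 + 1·-3 = -3
  a_4 = -1·-3 + 1·0 = 3
  a_5 = -1·3 + 1·-3 = -6
  a_6 = -1·-6 + 1·3 = 9
  a_7 = -1·9 + 1·-6 = -15
  a_8 = -1·-15 + 1·9 = 24
  a_9 = -1·24 + 1·-15 = -39
  a_10 = -1·-39 + 1·24 = 63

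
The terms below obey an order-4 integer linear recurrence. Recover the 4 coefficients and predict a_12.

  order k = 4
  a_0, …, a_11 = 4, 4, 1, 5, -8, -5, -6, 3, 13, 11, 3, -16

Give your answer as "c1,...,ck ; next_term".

  a_4 = 0·5 + 0·1 + -1·4 + -1·4 = -8
  a_5 = 0·-8 + 0·5 + -1·1 + -1·4 = -5
  a_6 = 0·-5 + 0·-8 + -1·5 + -1·1 = -6
  a_7 = 0·-6 + 0·-5 + -1·-8 + -1·5 = 3
  a_8 = 0·3 + 0·-6 + -1·-5 + -1·-8 = 13
  a_9 = 0·13 + 0·3 + -1·-6 + -1·-5 = 11
  a_10 = 0·11 + 0·13 + -1·3 + -1·-6 = 3
  a_11 = 0·3 + 0·11 + -1·13 + -1·3 = -16
  a_12 = 0·-16 + 0·3 + -1·11 + -1·13 = -24

0,0,-1,-1 ; -24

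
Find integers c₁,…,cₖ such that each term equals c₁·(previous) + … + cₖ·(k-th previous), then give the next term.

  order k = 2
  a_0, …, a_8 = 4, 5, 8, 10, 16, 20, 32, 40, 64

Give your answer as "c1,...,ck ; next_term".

  a_2 = 0·5 + 2·4 = 8
  a_3 = 0·8 + 2·5 = 10
  a_4 = 0·10 + 2·8 = 16
  a_5 = 0·16 + 2·10 = 20
  a_6 = 0·20 + 2·16 = 32
  a_7 = 0·32 + 2·20 = 40
  a_8 = 0·40 + 2·32 = 64
  a_9 = 0·64 + 2·40 = 80

0,2 ; 80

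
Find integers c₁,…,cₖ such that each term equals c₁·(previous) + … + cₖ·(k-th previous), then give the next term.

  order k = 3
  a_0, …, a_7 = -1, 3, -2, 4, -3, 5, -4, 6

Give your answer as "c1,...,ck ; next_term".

-1,1,1 ; -5

  a_3 = -1·-2 + 1·3 + 1·-1 = 4
  a_4 = -1·4 + 1·-2 + 1·3 = -3
  a_5 = -1·-3 + 1·4 + 1·-2 = 5
  a_6 = -1·5 + 1·-3 + 1·4 = -4
  a_7 = -1·-4 + 1·5 + 1·-3 = 6
  a_8 = -1·6 + 1·-4 + 1·5 = -5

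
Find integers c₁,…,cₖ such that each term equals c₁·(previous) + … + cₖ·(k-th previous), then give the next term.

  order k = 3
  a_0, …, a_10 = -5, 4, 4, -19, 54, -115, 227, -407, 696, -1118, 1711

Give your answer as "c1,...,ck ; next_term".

  a_3 = -2·4 + 1·4 + 3·-5 = -19
  a_4 = -2·-19 + 1·4 + 3·4 = 54
  a_5 = -2·54 + 1·-19 + 3·4 = -115
  a_6 = -2·-115 + 1·54 + 3·-19 = 227
  a_7 = -2·227 + 1·-115 + 3·54 = -407
  a_8 = -2·-407 + 1·227 + 3·-115 = 696
  a_9 = -2·696 + 1·-407 + 3·227 = -1118
  a_10 = -2·-1118 + 1·696 + 3·-407 = 1711
  a_11 = -2·1711 + 1·-1118 + 3·696 = -2452

-2,1,3 ; -2452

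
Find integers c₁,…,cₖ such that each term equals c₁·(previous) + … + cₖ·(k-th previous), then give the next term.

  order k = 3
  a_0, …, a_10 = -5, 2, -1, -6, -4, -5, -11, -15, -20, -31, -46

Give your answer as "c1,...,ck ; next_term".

1,0,1 ; -66

  a_3 = 1·-1 + 0·2 + 1·-5 = -6
  a_4 = 1·-6 + 0·-1 + 1·2 = -4
  a_5 = 1·-4 + 0·-6 + 1·-1 = -5
  a_6 = 1·-5 + 0·-4 + 1·-6 = -11
  a_7 = 1·-11 + 0·-5 + 1·-4 = -15
  a_8 = 1·-15 + 0·-11 + 1·-5 = -20
  a_9 = 1·-20 + 0·-15 + 1·-11 = -31
  a_10 = 1·-31 + 0·-20 + 1·-15 = -46
  a_11 = 1·-46 + 0·-31 + 1·-20 = -66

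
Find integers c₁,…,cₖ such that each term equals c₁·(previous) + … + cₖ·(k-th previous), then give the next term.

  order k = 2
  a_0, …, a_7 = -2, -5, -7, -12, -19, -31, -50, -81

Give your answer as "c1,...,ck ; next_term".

  a_2 = 1·-5 + 1·-2 = -7
  a_3 = 1·-7 + 1·-5 = -12
  a_4 = 1·-12 + 1·-7 = -19
  a_5 = 1·-19 + 1·-12 = -31
  a_6 = 1·-31 + 1·-19 = -50
  a_7 = 1·-50 + 1·-31 = -81
  a_8 = 1·-81 + 1·-50 = -131

1,1 ; -131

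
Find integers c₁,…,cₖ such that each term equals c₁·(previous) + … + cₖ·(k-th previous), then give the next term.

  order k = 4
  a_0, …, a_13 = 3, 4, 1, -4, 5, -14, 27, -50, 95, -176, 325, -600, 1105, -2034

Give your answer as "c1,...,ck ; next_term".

  a_4 = -2·-4 + 0·1 + 0·4 + -1·3 = 5
  a_5 = -2·5 + 0·-4 + 0·1 + -1·4 = -14
  a_6 = -2·-14 + 0·5 + 0·-4 + -1·1 = 27
  a_7 = -2·27 + 0·-14 + 0·5 + -1·-4 = -50
  a_8 = -2·-50 + 0·27 + 0·-14 + -1·5 = 95
  a_9 = -2·95 + 0·-50 + 0·27 + -1·-14 = -176
  a_10 = -2·-176 + 0·95 + 0·-50 + -1·27 = 325
  a_11 = -2·325 + 0·-176 + 0·95 + -1·-50 = -600
  a_12 = -2·-600 + 0·325 + 0·-176 + -1·95 = 1105
  a_13 = -2·1105 + 0·-600 + 0·325 + -1·-176 = -2034
  a_14 = -2·-2034 + 0·1105 + 0·-600 + -1·325 = 3743

-2,0,0,-1 ; 3743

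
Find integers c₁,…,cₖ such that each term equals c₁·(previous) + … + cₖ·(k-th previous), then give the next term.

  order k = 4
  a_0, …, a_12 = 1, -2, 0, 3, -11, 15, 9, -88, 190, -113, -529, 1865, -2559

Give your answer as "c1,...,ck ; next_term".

  a_4 = -2·3 + -3·0 + 2·-2 + -1·1 = -11
  a_5 = -2·-11 + -3·3 + 2·0 + -1·-2 = 15
  a_6 = -2·15 + -3·-11 + 2·3 + -1·0 = 9
  a_7 = -2·9 + -3·15 + 2·-11 + -1·3 = -88
  a_8 = -2·-88 + -3·9 + 2·15 + -1·-11 = 190
  a_9 = -2·190 + -3·-88 + 2·9 + -1·15 = -113
  a_10 = -2·-113 + -3·190 + 2·-88 + -1·9 = -529
  a_11 = -2·-529 + -3·-113 + 2·190 + -1·-88 = 1865
  a_12 = -2·1865 + -3·-529 + 2·-113 + -1·190 = -2559
  a_13 = -2·-2559 + -3·1865 + 2·-529 + -1·-113 = -1422

-2,-3,2,-1 ; -1422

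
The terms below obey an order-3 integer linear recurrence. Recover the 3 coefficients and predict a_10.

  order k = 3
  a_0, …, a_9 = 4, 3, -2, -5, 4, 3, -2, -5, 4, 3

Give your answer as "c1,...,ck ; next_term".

  a_3 = -1·-2 + -1·3 + -1·4 = -5
  a_4 = -1·-5 + -1·-2 + -1·3 = 4
  a_5 = -1·4 + -1·-5 + -1·-2 = 3
  a_6 = -1·3 + -1·4 + -1·-5 = -2
  a_7 = -1·-2 + -1·3 + -1·4 = -5
  a_8 = -1·-5 + -1·-2 + -1·3 = 4
  a_9 = -1·4 + -1·-5 + -1·-2 = 3
  a_10 = -1·3 + -1·4 + -1·-5 = -2

-1,-1,-1 ; -2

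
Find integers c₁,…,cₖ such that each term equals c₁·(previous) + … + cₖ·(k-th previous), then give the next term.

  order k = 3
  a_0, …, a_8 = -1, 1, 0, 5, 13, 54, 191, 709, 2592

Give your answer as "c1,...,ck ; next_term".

3,3,-2 ; 9521

  a_3 = 3·0 + 3·1 + -2·-1 = 5
  a_4 = 3·5 + 3·0 + -2·1 = 13
  a_5 = 3·13 + 3·5 + -2·0 = 54
  a_6 = 3·54 + 3·13 + -2·5 = 191
  a_7 = 3·191 + 3·54 + -2·13 = 709
  a_8 = 3·709 + 3·191 + -2·54 = 2592
  a_9 = 3·2592 + 3·709 + -2·191 = 9521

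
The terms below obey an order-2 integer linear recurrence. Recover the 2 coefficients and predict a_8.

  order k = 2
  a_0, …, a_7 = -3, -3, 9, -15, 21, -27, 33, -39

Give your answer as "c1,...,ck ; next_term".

-2,-1 ; 45

  a_2 = -2·-3 + -1·-3 = 9
  a_3 = -2·9 + -1·-3 = -15
  a_4 = -2·-15 + -1·9 = 21
  a_5 = -2·21 + -1·-15 = -27
  a_6 = -2·-27 + -1·21 = 33
  a_7 = -2·33 + -1·-27 = -39
  a_8 = -2·-39 + -1·33 = 45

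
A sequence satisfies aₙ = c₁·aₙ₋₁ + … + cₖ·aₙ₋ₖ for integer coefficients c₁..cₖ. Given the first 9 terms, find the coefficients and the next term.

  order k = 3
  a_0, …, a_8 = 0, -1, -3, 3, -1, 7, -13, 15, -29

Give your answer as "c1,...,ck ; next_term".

-1,0,-2 ; 55

  a_3 = -1·-3 + 0·-1 + -2·0 = 3
  a_4 = -1·3 + 0·-3 + -2·-1 = -1
  a_5 = -1·-1 + 0·3 + -2·-3 = 7
  a_6 = -1·7 + 0·-1 + -2·3 = -13
  a_7 = -1·-13 + 0·7 + -2·-1 = 15
  a_8 = -1·15 + 0·-13 + -2·7 = -29
  a_9 = -1·-29 + 0·15 + -2·-13 = 55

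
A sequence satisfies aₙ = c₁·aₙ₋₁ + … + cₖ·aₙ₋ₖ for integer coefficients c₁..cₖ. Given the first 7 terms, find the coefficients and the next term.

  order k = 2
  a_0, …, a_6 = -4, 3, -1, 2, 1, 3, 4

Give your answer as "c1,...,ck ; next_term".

1,1 ; 7

  a_2 = 1·3 + 1·-4 = -1
  a_3 = 1·-1 + 1·3 = 2
  a_4 = 1·2 + 1·-1 = 1
  a_5 = 1·1 + 1·2 = 3
  a_6 = 1·3 + 1·1 = 4
  a_7 = 1·4 + 1·3 = 7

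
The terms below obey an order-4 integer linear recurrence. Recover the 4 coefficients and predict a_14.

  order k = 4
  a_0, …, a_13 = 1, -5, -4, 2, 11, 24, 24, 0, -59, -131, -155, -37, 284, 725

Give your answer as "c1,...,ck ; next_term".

  a_4 = 1·2 + 0·-4 + -2·-5 + -1·1 = 11
  a_5 = 1·11 + 0·2 + -2·-4 + -1·-5 = 24
  a_6 = 1·24 + 0·11 + -2·2 + -1·-4 = 24
  a_7 = 1·24 + 0·24 + -2·11 + -1·2 = 0
  a_8 = 1·0 + 0·24 + -2·24 + -1·11 = -59
  a_9 = 1·-59 + 0·0 + -2·24 + -1·24 = -131
  a_10 = 1·-131 + 0·-59 + -2·0 + -1·24 = -155
  a_11 = 1·-155 + 0·-131 + -2·-59 + -1·0 = -37
  a_12 = 1·-37 + 0·-155 + -2·-131 + -1·-59 = 284
  a_13 = 1·284 + 0·-37 + -2·-155 + -1·-131 = 725
  a_14 = 1·725 + 0·284 + -2·-37 + -1·-155 = 954

1,0,-2,-1 ; 954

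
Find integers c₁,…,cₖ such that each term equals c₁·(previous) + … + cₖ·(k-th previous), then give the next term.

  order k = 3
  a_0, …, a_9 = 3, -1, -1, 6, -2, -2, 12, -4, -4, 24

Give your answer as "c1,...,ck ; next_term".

0,0,2 ; -8

  a_3 = 0·-1 + 0·-1 + 2·3 = 6
  a_4 = 0·6 + 0·-1 + 2·-1 = -2
  a_5 = 0·-2 + 0·6 + 2·-1 = -2
  a_6 = 0·-2 + 0·-2 + 2·6 = 12
  a_7 = 0·12 + 0·-2 + 2·-2 = -4
  a_8 = 0·-4 + 0·12 + 2·-2 = -4
  a_9 = 0·-4 + 0·-4 + 2·12 = 24
  a_10 = 0·24 + 0·-4 + 2·-4 = -8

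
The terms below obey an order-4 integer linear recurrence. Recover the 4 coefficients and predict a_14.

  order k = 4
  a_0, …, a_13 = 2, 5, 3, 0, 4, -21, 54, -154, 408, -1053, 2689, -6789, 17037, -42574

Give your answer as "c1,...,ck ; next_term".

-3,0,2,-3 ; 106077

  a_4 = -3·0 + 0·3 + 2·5 + -3·2 = 4
  a_5 = -3·4 + 0·0 + 2·3 + -3·5 = -21
  a_6 = -3·-21 + 0·4 + 2·0 + -3·3 = 54
  a_7 = -3·54 + 0·-21 + 2·4 + -3·0 = -154
  a_8 = -3·-154 + 0·54 + 2·-21 + -3·4 = 408
  a_9 = -3·408 + 0·-154 + 2·54 + -3·-21 = -1053
  a_10 = -3·-1053 + 0·408 + 2·-154 + -3·54 = 2689
  a_11 = -3·2689 + 0·-1053 + 2·408 + -3·-154 = -6789
  a_12 = -3·-6789 + 0·2689 + 2·-1053 + -3·408 = 17037
  a_13 = -3·17037 + 0·-6789 + 2·2689 + -3·-1053 = -42574
  a_14 = -3·-42574 + 0·17037 + 2·-6789 + -3·2689 = 106077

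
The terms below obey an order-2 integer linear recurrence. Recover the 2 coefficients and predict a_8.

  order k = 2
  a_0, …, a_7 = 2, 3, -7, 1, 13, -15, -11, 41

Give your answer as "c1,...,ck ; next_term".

-1,-2 ; -19

  a_2 = -1·3 + -2·2 = -7
  a_3 = -1·-7 + -2·3 = 1
  a_4 = -1·1 + -2·-7 = 13
  a_5 = -1·13 + -2·1 = -15
  a_6 = -1·-15 + -2·13 = -11
  a_7 = -1·-11 + -2·-15 = 41
  a_8 = -1·41 + -2·-11 = -19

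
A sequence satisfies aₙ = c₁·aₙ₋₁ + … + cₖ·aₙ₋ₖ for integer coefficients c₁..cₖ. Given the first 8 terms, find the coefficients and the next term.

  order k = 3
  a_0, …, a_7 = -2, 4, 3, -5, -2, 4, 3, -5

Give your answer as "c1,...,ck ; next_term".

  a_3 = -1·3 + -1·4 + -1·-2 = -5
  a_4 = -1·-5 + -1·3 + -1·4 = -2
  a_5 = -1·-2 + -1·-5 + -1·3 = 4
  a_6 = -1·4 + -1·-2 + -1·-5 = 3
  a_7 = -1·3 + -1·4 + -1·-2 = -5
  a_8 = -1·-5 + -1·3 + -1·4 = -2

-1,-1,-1 ; -2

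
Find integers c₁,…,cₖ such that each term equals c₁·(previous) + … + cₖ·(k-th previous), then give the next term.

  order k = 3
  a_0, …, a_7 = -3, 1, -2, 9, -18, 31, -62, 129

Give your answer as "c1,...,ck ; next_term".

  a_3 = -2·-2 + -1·1 + -2·-3 = 9
  a_4 = -2·9 + -1·-2 + -2·1 = -18
  a_5 = -2·-18 + -1·9 + -2·-2 = 31
  a_6 = -2·31 + -1·-18 + -2·9 = -62
  a_7 = -2·-62 + -1·31 + -2·-18 = 129
  a_8 = -2·129 + -1·-62 + -2·31 = -258

-2,-1,-2 ; -258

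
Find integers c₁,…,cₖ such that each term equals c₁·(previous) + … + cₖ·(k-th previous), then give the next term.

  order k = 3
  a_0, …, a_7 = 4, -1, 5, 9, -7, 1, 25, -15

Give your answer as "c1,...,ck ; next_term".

0,-1,2 ; -23

  a_3 = 0·5 + -1·-1 + 2·4 = 9
  a_4 = 0·9 + -1·5 + 2·-1 = -7
  a_5 = 0·-7 + -1·9 + 2·5 = 1
  a_6 = 0·1 + -1·-7 + 2·9 = 25
  a_7 = 0·25 + -1·1 + 2·-7 = -15
  a_8 = 0·-15 + -1·25 + 2·1 = -23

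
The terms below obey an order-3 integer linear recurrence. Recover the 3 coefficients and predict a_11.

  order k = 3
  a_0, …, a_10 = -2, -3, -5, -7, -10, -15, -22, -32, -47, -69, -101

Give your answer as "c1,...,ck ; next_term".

  a_3 = 1·-5 + 0·-3 + 1·-2 = -7
  a_4 = 1·-7 + 0·-5 + 1·-3 = -10
  a_5 = 1·-10 + 0·-7 + 1·-5 = -15
  a_6 = 1·-15 + 0·-10 + 1·-7 = -22
  a_7 = 1·-22 + 0·-15 + 1·-10 = -32
  a_8 = 1·-32 + 0·-22 + 1·-15 = -47
  a_9 = 1·-47 + 0·-32 + 1·-22 = -69
  a_10 = 1·-69 + 0·-47 + 1·-32 = -101
  a_11 = 1·-101 + 0·-69 + 1·-47 = -148

1,0,1 ; -148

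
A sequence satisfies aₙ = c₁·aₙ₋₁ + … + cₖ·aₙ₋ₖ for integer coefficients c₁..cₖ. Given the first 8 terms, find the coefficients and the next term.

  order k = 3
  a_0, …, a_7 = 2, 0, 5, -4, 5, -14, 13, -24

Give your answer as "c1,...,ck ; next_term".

  a_3 = 0·5 + 1·0 + -2·2 = -4
  a_4 = 0·-4 + 1·5 + -2·0 = 5
  a_5 = 0·5 + 1·-4 + -2·5 = -14
  a_6 = 0·-14 + 1·5 + -2·-4 = 13
  a_7 = 0·13 + 1·-14 + -2·5 = -24
  a_8 = 0·-24 + 1·13 + -2·-14 = 41

0,1,-2 ; 41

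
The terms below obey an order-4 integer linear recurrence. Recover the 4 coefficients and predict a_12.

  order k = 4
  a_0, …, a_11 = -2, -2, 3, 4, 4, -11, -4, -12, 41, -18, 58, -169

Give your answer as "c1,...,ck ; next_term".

-1,0,-3,-1 ; 182

  a_4 = -1·4 + 0·3 + -3·-2 + -1·-2 = 4
  a_5 = -1·4 + 0·4 + -3·3 + -1·-2 = -11
  a_6 = -1·-11 + 0·4 + -3·4 + -1·3 = -4
  a_7 = -1·-4 + 0·-11 + -3·4 + -1·4 = -12
  a_8 = -1·-12 + 0·-4 + -3·-11 + -1·4 = 41
  a_9 = -1·41 + 0·-12 + -3·-4 + -1·-11 = -18
  a_10 = -1·-18 + 0·41 + -3·-12 + -1·-4 = 58
  a_11 = -1·58 + 0·-18 + -3·41 + -1·-12 = -169
  a_12 = -1·-169 + 0·58 + -3·-18 + -1·41 = 182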